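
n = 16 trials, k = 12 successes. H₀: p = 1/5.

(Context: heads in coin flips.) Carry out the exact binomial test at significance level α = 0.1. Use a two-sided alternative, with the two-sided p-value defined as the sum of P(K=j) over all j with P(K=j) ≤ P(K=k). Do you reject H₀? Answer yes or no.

reject H₀: yes

Exact binomial: n=16, k=12, p₀=1/5=0.2000
P(X=j) = C(n,j)·p₀^j·(1−p₀)^(n−j); p = Σ P(X=j) over j with P(X=j) ≤ P(X=12)
p-value (two-sided) = 0.00000
At α=0.1: p < α → reject H₀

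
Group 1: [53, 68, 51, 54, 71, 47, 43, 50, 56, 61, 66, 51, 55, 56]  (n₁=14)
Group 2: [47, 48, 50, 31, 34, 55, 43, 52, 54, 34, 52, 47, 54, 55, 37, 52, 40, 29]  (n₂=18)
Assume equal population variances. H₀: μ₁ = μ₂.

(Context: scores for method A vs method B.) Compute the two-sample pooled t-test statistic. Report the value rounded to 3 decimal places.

x̄₁=55.857, s₁=8.056, n₁=14
x̄₂=45.222, s₂=8.869, n₂=18
s_p² = [13·8.056² + 17·8.869²]/30 = 72.6942
SE = √(s_p²·(1/14+1/18)) = 3.0383
t = (55.857−45.222)/3.0383 = 3.5003
df = 30

test statistic = 3.500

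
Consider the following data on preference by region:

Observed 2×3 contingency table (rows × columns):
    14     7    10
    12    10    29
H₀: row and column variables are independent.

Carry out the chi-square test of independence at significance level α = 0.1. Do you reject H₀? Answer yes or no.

reject H₀: yes

Row totals [31, 51], col totals [26, 17, 39], n=82
χ² = (14−9.83)²/9.83 + (7−6.43)²/6.43 + (10−14.74)²/14.74 + (12−16.17)²/16.17 + (10−10.57)²/10.57 + (29−24.26)²/24.26 = 5.3818
df = 2
p-value (upper-tail) = 0.06782
At α=0.1: p < α → reject H₀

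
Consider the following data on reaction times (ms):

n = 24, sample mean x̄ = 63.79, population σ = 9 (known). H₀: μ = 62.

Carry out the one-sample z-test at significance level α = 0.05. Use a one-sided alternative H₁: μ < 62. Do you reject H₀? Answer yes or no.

reject H₀: no

SE = σ/√n = 9/√24 = 1.8371
z = (x̄−μ₀)/SE = (63.79−62)/1.8371 = 0.9744
p-value (one-sided, H₁ less) = 0.83506
At α=0.05: p ≥ α → fail to reject H₀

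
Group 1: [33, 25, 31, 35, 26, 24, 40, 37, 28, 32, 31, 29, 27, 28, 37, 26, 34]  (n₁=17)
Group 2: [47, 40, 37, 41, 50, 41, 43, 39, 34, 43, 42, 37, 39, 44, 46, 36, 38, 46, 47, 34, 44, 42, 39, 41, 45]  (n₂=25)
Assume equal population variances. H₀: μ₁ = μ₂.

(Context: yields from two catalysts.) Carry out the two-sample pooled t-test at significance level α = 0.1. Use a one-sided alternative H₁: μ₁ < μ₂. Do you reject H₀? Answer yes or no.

reject H₀: yes

x̄₁=30.765, s₁=4.711, n₁=17
x̄₂=41.400, s₂=4.183, n₂=25
s_p² = [16·4.711² + 24·4.183²]/40 = 19.3765
SE = √(s_p²·(1/17+1/25)) = 1.3838
t = (30.765−41.400)/1.3838 = -7.6857
df = 40
p-value (one-sided, H₁ less) = 0.00000
At α=0.1: p < α → reject H₀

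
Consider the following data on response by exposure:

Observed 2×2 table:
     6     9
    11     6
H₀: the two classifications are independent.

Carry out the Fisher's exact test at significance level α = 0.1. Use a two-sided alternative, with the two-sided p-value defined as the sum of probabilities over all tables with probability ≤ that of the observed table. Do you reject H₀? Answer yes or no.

Margins: r₁=15, r₂=17, c₁=17, c₂=15, n=32
p_obs = C(15,6)·C(17,11)/C(32,17); sum pmf over tables with pmf ≤ p_obs
p-value (two-sided) = 0.28719
At α=0.1: p ≥ α → fail to reject H₀

reject H₀: no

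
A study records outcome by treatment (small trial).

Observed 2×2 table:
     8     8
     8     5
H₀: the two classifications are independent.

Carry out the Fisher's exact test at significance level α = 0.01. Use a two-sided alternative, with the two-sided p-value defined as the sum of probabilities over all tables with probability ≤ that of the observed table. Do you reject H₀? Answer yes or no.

Margins: r₁=16, r₂=13, c₁=16, c₂=13, n=29
p_obs = C(16,8)·C(13,8)/C(29,16); sum pmf over tables with pmf ≤ p_obs
p-value (two-sided) = 0.71073
At α=0.01: p ≥ α → fail to reject H₀

reject H₀: no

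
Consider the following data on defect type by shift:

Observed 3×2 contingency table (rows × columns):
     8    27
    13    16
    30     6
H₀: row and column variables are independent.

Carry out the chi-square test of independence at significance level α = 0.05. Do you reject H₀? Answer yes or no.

Row totals [35, 29, 36], col totals [51, 49], n=100
χ² = (8−17.85)²/17.85 + (27−17.15)²/17.15 + (13−14.79)²/14.79 + (16−14.21)²/14.21 + (30−18.36)²/18.36 + (6−17.64)²/17.64 = 26.5953
df = 2
p-value (upper-tail) = 0.00000
At α=0.05: p < α → reject H₀

reject H₀: yes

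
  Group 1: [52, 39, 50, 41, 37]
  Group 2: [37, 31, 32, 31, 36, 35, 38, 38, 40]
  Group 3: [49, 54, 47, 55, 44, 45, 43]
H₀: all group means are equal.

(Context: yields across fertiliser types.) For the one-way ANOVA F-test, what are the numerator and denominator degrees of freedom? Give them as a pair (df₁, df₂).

k = 3 groups, N = 21 total
df = (k−1, N−k) = (3−1, 21−3) = (2, 18)

degrees of freedom = [2, 18]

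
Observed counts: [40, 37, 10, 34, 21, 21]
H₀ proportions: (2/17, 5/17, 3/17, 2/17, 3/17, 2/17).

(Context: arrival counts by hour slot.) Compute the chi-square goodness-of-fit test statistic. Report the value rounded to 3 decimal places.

test statistic = 51.078

n = 163; E_i = n·p_i = [19.18, 47.94, 28.76, 19.18, 28.76, 19.18]
χ² = (40−19.18)²/19.18 + (37−47.94)²/47.94 + (10−28.76)²/28.76 + (34−19.18)²/19.18 + (21−28.76)²/28.76 + (21−19.18)²/19.18 = 51.0783
df = 5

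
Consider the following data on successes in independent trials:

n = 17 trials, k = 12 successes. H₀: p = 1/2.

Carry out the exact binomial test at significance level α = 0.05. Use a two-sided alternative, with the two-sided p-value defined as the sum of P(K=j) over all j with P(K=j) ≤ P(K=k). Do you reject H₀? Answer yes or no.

reject H₀: no

Exact binomial: n=17, k=12, p₀=1/2=0.5000
P(X=j) = C(n,j)·p₀^j·(1−p₀)^(n−j); p = Σ P(X=j) over j with P(X=j) ≤ P(X=12)
p-value (two-sided) = 0.14346
At α=0.05: p ≥ α → fail to reject H₀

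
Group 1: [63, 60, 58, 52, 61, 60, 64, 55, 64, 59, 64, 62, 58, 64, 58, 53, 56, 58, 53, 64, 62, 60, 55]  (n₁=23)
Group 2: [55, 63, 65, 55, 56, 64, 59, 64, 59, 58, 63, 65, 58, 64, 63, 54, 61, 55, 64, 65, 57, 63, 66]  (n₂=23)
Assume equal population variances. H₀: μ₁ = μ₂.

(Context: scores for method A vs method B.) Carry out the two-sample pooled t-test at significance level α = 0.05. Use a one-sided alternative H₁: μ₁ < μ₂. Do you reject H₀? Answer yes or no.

reject H₀: no

x̄₁=59.261, s₁=3.876, n₁=23
x̄₂=60.696, s₂=3.971, n₂=23
s_p² = [22·3.876² + 22·3.971²]/44 = 15.3933
SE = √(s_p²·(1/23+1/23)) = 1.1570
t = (59.261−60.696)/1.1570 = -1.2401
df = 44
p-value (one-sided, H₁ less) = 0.11075
At α=0.05: p ≥ α → fail to reject H₀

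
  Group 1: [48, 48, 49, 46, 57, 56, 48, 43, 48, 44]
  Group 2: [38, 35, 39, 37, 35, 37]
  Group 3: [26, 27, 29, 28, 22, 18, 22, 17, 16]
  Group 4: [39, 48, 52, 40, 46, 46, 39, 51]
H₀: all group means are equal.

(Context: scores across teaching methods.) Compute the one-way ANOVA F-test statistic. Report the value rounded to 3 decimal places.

Group means [48.70, 36.83, 22.78, 45.12], grand mean 38.606
SSB = Σnᵢ(x̄ᵢ−x̄)² = 3632.515; SSW = ΣΣ(x−x̄ᵢ)² = 589.364
MSB = 3632.515/3 = 1210.8383; MSW = 589.364/29 = 20.3229
F = MSB/MSW = 59.5800
df = (3, 29)

test statistic = 59.580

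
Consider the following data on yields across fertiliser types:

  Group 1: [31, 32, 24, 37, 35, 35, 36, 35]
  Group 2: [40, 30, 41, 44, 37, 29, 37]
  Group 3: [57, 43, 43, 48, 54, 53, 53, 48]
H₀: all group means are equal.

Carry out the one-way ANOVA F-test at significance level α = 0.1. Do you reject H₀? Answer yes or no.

reject H₀: yes

Group means [33.12, 36.86, 49.88], grand mean 40.087
SSB = Σnᵢ(x̄ᵢ−x̄)² = 1227.219; SSW = ΣΣ(x−x̄ᵢ)² = 498.607
MSB = 1227.219/2 = 613.6095; MSW = 498.607/20 = 24.9304
F = MSB/MSW = 24.6129
df = (2, 20)
p-value (upper-tail) = 0.00000
At α=0.1: p < α → reject H₀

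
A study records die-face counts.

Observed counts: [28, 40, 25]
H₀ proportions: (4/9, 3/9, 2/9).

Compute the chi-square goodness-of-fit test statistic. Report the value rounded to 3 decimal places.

test statistic = 7.823

n = 93; E_i = n·p_i = [41.33, 31.00, 20.67]
χ² = (28−41.33)²/41.33 + (40−31.00)²/31.00 + (25−20.67)²/20.67 = 7.8226
df = 2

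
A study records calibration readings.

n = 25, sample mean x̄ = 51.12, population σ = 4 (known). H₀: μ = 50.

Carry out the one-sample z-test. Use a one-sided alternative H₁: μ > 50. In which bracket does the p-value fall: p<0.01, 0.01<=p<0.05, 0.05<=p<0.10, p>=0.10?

p-value bracket: 0.05<=p<0.10

SE = σ/√n = 4/√25 = 0.8000
z = (x̄−μ₀)/SE = (51.12−50)/0.8000 = 1.4000
p-value (one-sided, H₁ greater) = 0.08076
→ bracket: 0.05<=p<0.10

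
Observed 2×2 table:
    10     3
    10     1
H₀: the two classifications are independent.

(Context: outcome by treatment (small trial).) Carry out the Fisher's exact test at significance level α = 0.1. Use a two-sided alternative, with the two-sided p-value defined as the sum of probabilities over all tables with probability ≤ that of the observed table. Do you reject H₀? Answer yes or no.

reject H₀: no

Margins: r₁=13, r₂=11, c₁=20, c₂=4, n=24
p_obs = C(13,10)·C(11,10)/C(24,20); sum pmf over tables with pmf ≤ p_obs
p-value (two-sided) = 0.59627
At α=0.1: p ≥ α → fail to reject H₀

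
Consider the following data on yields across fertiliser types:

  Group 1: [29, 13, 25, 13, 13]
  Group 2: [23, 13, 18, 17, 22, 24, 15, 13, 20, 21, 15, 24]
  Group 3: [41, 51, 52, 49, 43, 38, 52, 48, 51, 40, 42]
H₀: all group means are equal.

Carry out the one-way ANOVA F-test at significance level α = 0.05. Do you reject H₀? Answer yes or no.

reject H₀: yes

Group means [18.60, 18.75, 46.09], grand mean 29.464
SSB = Σnᵢ(x̄ᵢ−x̄)² = 5008.605; SSW = ΣΣ(x−x̄ᵢ)² = 716.359
MSB = 5008.605/2 = 2504.3026; MSW = 716.359/25 = 28.6544
F = MSB/MSW = 87.3969
df = (2, 25)
p-value (upper-tail) = 0.00000
At α=0.05: p < α → reject H₀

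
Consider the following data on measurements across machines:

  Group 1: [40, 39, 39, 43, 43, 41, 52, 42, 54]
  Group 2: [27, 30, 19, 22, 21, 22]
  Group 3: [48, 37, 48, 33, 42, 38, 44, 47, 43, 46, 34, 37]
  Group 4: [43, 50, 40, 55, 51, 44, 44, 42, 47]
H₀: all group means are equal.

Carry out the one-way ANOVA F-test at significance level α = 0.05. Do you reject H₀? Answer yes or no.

reject H₀: yes

Group means [43.67, 23.50, 41.42, 46.22], grand mean 40.194
SSB = Σnᵢ(x̄ᵢ−x̄)² = 2125.667; SSW = ΣΣ(x−x̄ᵢ)² = 845.972
MSB = 2125.667/3 = 708.5556; MSW = 845.972/32 = 26.4366
F = MSB/MSW = 26.8020
df = (3, 32)
p-value (upper-tail) = 0.00000
At α=0.05: p < α → reject H₀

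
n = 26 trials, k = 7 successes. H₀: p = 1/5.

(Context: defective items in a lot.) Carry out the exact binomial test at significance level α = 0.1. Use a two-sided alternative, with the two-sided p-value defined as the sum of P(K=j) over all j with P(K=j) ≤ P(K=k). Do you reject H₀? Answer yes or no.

Exact binomial: n=26, k=7, p₀=1/5=0.2000
P(X=j) = C(n,j)·p₀^j·(1−p₀)^(n−j); p = Σ P(X=j) over j with P(X=j) ≤ P(X=7)
p-value (two-sided) = 0.33669
At α=0.1: p ≥ α → fail to reject H₀

reject H₀: no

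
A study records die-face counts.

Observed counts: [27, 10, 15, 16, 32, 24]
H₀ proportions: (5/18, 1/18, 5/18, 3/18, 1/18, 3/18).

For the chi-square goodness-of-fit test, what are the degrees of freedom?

df = k − 1 = 6 − 1 = 5

degrees of freedom = 5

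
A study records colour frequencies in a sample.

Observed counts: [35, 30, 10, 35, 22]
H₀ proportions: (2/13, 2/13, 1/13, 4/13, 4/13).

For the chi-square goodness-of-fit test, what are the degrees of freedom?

df = k − 1 = 5 − 1 = 4

degrees of freedom = 4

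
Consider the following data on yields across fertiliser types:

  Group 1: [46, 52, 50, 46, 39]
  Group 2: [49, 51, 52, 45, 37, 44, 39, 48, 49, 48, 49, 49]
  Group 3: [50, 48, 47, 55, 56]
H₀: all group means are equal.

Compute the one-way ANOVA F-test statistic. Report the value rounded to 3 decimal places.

test statistic = 1.899

Group means [46.60, 46.67, 51.20], grand mean 47.682
SSB = Σnᵢ(x̄ᵢ−x̄)² = 80.106; SSW = ΣΣ(x−x̄ᵢ)² = 400.667
MSB = 80.106/2 = 40.0530; MSW = 400.667/19 = 21.0877
F = MSB/MSW = 1.8994
df = (2, 19)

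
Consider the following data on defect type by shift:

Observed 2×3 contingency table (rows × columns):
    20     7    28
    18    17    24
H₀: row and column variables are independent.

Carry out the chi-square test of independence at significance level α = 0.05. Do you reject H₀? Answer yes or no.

reject H₀: no

Row totals [55, 59], col totals [38, 24, 52], n=114
χ² = (20−18.33)²/18.33 + (7−11.58)²/11.58 + (28−25.09)²/25.09 + (18−19.67)²/19.67 + (17−12.42)²/12.42 + (24−26.91)²/26.91 = 4.4447
df = 2
p-value (upper-tail) = 0.10835
At α=0.05: p ≥ α → fail to reject H₀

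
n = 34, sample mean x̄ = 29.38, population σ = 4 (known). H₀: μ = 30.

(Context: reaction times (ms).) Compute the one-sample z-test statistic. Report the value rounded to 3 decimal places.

test statistic = -0.904

SE = σ/√n = 4/√34 = 0.6860
z = (x̄−μ₀)/SE = (29.38−30)/0.6860 = -0.9038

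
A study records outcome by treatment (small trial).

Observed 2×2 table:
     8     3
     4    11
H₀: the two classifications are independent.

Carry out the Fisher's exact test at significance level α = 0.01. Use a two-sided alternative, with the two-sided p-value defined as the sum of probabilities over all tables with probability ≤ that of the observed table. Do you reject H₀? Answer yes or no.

reject H₀: no

Margins: r₁=11, r₂=15, c₁=12, c₂=14, n=26
p_obs = C(11,8)·C(15,4)/C(26,12); sum pmf over tables with pmf ≤ p_obs
p-value (two-sided) = 0.04474
At α=0.01: p ≥ α → fail to reject H₀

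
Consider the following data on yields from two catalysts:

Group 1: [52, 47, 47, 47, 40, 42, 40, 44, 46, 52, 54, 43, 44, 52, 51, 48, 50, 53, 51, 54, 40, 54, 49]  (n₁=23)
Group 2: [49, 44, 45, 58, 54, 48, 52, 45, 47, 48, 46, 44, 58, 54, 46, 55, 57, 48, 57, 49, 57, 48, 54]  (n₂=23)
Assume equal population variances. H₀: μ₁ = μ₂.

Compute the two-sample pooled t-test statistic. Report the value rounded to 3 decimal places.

test statistic = -1.928

x̄₁=47.826, s₁=4.745, n₁=23
x̄₂=50.565, s₂=4.888, n₂=23
s_p² = [22·4.745² + 22·4.888²]/44 = 23.2036
SE = √(s_p²·(1/23+1/23)) = 1.4205
t = (47.826−50.565)/1.4205 = -1.9283
df = 44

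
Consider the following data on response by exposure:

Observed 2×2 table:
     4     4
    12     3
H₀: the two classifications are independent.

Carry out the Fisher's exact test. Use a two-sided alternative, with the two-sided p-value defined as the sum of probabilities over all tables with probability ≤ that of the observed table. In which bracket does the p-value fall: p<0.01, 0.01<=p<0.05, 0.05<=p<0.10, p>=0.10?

Margins: r₁=8, r₂=15, c₁=16, c₂=7, n=23
p_obs = C(8,4)·C(15,12)/C(23,16); sum pmf over tables with pmf ≤ p_obs
p-value (two-sided) = 0.18190
→ bracket: p>=0.10

p-value bracket: p>=0.10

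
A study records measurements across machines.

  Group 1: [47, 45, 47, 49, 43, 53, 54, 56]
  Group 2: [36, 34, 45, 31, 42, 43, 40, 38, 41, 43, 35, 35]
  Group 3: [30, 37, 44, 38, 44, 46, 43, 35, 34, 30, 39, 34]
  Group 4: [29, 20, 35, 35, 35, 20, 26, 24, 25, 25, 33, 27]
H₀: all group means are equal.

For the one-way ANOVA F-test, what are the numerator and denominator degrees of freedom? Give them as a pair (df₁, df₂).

k = 4 groups, N = 44 total
df = (k−1, N−k) = (4−1, 44−4) = (3, 40)

degrees of freedom = [3, 40]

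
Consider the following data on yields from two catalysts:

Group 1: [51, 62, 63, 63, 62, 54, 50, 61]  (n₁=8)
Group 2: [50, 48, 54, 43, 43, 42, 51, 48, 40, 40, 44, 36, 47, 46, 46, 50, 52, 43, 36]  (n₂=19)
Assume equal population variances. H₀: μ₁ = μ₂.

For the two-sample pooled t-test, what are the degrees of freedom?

degrees of freedom = 25

df = n₁ + n₂ − 2 = 8 + 19 − 2 = 25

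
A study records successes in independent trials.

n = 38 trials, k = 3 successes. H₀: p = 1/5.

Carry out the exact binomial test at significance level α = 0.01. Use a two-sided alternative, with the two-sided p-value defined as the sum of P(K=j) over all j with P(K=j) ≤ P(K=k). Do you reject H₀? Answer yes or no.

reject H₀: no

Exact binomial: n=38, k=3, p₀=1/5=0.2000
P(X=j) = C(n,j)·p₀^j·(1−p₀)^(n−j); p = Σ P(X=j) over j with P(X=j) ≤ P(X=3)
p-value (two-sided) = 0.06747
At α=0.01: p ≥ α → fail to reject H₀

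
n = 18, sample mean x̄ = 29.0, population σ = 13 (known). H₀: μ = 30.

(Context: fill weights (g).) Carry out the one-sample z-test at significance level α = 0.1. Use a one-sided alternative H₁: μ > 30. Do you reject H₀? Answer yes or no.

SE = σ/√n = 13/√18 = 3.0641
z = (x̄−μ₀)/SE = (29.0−30)/3.0641 = -0.3264
p-value (one-sided, H₁ greater) = 0.62792
At α=0.1: p ≥ α → fail to reject H₀

reject H₀: no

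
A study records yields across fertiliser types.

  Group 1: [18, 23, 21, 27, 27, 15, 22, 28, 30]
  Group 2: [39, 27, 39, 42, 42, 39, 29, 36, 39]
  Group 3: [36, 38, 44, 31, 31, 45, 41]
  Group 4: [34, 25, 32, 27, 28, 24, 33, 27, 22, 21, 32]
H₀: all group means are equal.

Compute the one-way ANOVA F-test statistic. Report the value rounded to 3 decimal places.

Group means [23.44, 36.89, 38.00, 27.73], grand mean 30.944
SSB = Σnᵢ(x̄ᵢ−x̄)² = 1286.596; SSW = ΣΣ(x−x̄ᵢ)² = 829.293
MSB = 1286.596/3 = 428.8653; MSW = 829.293/32 = 25.9154
F = MSB/MSW = 16.5487
df = (3, 32)

test statistic = 16.549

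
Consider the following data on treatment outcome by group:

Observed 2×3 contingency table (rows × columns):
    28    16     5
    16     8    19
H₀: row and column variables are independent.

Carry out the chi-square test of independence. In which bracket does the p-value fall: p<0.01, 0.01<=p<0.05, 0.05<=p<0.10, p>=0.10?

Row totals [49, 43], col totals [44, 24, 24], n=92
χ² = (28−23.43)²/23.43 + (16−12.78)²/12.78 + (5−12.78)²/12.78 + (16−20.57)²/20.57 + (8−11.22)²/11.22 + (19−11.22)²/11.22 = 13.7733
df = 2
p-value (upper-tail) = 0.00102
→ bracket: p<0.01

p-value bracket: p<0.01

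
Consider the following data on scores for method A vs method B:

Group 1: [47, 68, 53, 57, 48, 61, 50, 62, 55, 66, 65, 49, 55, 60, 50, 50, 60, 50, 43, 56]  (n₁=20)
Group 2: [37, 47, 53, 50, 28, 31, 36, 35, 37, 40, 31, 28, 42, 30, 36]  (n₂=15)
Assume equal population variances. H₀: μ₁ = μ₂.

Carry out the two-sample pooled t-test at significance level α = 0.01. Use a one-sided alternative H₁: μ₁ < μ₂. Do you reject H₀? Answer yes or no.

reject H₀: no

x̄₁=55.250, s₁=6.980, n₁=20
x̄₂=37.400, s₂=7.772, n₂=15
s_p² = [19·6.980² + 14·7.772²]/33 = 53.6773
SE = √(s_p²·(1/20+1/15)) = 2.5025
t = (55.250−37.400)/2.5025 = 7.1330
df = 33
p-value (one-sided, H₁ less) = 1.00000
At α=0.01: p ≥ α → fail to reject H₀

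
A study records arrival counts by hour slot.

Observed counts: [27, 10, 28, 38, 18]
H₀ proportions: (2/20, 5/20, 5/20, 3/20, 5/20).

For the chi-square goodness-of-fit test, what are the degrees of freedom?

degrees of freedom = 4

df = k − 1 = 5 − 1 = 4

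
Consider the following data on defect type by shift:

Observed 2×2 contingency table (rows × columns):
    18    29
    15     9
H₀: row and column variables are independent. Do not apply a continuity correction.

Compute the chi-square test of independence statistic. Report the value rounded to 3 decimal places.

test statistic = 3.741

Row totals [47, 24], col totals [33, 38], n=71
χ² = (18−21.85)²/21.85 + (29−25.15)²/25.15 + (15−11.15)²/11.15 + (9−12.85)²/12.85 = 3.7409
df = 1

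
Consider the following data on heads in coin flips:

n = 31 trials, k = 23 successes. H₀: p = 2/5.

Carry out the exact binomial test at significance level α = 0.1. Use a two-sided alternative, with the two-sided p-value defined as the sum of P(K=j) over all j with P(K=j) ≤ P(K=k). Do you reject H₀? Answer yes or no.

reject H₀: yes

Exact binomial: n=31, k=23, p₀=2/5=0.4000
P(X=j) = C(n,j)·p₀^j·(1−p₀)^(n−j); p = Σ P(X=j) over j with P(X=j) ≤ P(X=23)
p-value (two-sided) = 0.00015
At α=0.1: p < α → reject H₀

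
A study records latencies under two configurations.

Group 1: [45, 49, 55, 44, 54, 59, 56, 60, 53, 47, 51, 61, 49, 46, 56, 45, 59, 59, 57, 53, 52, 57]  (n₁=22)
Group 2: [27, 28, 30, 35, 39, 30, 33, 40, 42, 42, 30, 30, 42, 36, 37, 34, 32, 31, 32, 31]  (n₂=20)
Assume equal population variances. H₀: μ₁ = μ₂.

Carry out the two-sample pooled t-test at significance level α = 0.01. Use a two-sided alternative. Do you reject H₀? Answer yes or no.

x̄₁=53.045, s₁=5.376, n₁=22
x̄₂=34.050, s₂=4.828, n₂=20
s_p² = [21·5.376² + 19·4.828²]/40 = 26.2476
SE = √(s_p²·(1/22+1/20)) = 1.5829
t = (53.045−34.050)/1.5829 = 12.0007
df = 40
p-value (two-sided) = 0.00000
At α=0.01: p < α → reject H₀

reject H₀: yes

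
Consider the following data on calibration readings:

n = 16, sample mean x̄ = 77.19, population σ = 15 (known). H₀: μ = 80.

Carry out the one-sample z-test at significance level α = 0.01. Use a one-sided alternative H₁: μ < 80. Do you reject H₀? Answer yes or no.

SE = σ/√n = 15/√16 = 3.7500
z = (x̄−μ₀)/SE = (77.19−80)/3.7500 = -0.7493
p-value (one-sided, H₁ less) = 0.22683
At α=0.01: p ≥ α → fail to reject H₀

reject H₀: no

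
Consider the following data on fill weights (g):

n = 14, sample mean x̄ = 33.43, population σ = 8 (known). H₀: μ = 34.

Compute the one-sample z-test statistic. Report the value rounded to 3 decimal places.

test statistic = -0.267

SE = σ/√n = 8/√14 = 2.1381
z = (x̄−μ₀)/SE = (33.43−34)/2.1381 = -0.2666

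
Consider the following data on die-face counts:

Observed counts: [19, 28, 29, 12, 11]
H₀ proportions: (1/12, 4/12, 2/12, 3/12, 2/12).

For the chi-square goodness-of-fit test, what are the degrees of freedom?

degrees of freedom = 4

df = k − 1 = 5 − 1 = 4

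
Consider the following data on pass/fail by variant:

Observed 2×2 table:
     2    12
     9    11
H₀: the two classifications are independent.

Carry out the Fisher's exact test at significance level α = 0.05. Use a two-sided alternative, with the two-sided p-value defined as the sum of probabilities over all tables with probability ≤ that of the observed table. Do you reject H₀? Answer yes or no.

reject H₀: no

Margins: r₁=14, r₂=20, c₁=11, c₂=23, n=34
p_obs = C(14,2)·C(20,9)/C(34,11); sum pmf over tables with pmf ≤ p_obs
p-value (two-sided) = 0.07642
At α=0.05: p ≥ α → fail to reject H₀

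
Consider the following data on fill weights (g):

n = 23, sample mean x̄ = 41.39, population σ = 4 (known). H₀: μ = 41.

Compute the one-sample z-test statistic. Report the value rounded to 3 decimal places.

SE = σ/√n = 4/√23 = 0.8341
z = (x̄−μ₀)/SE = (41.39−41)/0.8341 = 0.4676

test statistic = 0.468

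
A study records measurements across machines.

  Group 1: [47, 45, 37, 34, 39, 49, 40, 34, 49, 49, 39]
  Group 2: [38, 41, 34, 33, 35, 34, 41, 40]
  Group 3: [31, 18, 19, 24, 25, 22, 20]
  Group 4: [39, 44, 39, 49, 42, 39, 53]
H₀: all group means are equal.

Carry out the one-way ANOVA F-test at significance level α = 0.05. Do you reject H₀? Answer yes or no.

Group means [42.00, 37.00, 22.71, 43.57], grand mean 37.030
SSB = Σnᵢ(x̄ᵢ−x̄)² = 2005.827; SSW = ΣΣ(x−x̄ᵢ)² = 739.143
MSB = 2005.827/3 = 668.6089; MSW = 739.143/29 = 25.4877
F = MSB/MSW = 26.2326
df = (3, 29)
p-value (upper-tail) = 0.00000
At α=0.05: p < α → reject H₀

reject H₀: yes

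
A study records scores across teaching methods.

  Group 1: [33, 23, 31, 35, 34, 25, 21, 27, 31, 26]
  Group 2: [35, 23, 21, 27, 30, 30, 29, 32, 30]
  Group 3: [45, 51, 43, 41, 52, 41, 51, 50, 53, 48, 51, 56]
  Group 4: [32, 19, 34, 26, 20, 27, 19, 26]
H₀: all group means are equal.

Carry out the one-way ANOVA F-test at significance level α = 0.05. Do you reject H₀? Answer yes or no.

Group means [28.60, 28.56, 48.50, 25.38], grand mean 34.051
SSB = Σnᵢ(x̄ᵢ−x̄)² = 3676.400; SSW = ΣΣ(x−x̄ᵢ)² = 859.497
MSB = 3676.400/3 = 1225.4667; MSW = 859.497/35 = 24.5571
F = MSB/MSW = 49.9028
df = (3, 35)
p-value (upper-tail) = 0.00000
At α=0.05: p < α → reject H₀

reject H₀: yes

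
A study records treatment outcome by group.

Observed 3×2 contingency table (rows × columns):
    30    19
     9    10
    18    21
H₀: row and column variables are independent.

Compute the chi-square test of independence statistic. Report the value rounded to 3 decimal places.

test statistic = 2.305

Row totals [49, 19, 39], col totals [57, 50], n=107
χ² = (30−26.10)²/26.10 + (19−22.90)²/22.90 + (9−10.12)²/10.12 + (10−8.88)²/8.88 + (18−20.78)²/20.78 + (21−18.22)²/18.22 = 2.3047
df = 2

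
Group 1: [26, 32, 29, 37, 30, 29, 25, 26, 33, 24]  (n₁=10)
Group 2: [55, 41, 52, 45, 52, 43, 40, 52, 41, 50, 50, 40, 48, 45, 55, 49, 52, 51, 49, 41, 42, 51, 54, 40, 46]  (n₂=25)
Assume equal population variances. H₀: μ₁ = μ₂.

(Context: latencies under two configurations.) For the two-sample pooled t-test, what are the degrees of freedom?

degrees of freedom = 33

df = n₁ + n₂ − 2 = 10 + 25 − 2 = 33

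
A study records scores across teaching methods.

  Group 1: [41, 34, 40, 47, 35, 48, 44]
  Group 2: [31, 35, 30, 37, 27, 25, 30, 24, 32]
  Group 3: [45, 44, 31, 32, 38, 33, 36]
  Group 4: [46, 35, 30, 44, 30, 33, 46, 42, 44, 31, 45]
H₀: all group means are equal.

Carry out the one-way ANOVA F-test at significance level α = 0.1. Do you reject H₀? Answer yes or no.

Group means [41.29, 30.11, 37.00, 38.73], grand mean 36.618
SSB = Σnᵢ(x̄ᵢ−x̄)² = 583.530; SSW = ΣΣ(x−x̄ᵢ)² = 990.499
MSB = 583.530/3 = 194.5100; MSW = 990.499/30 = 33.0166
F = MSB/MSW = 5.8913
df = (3, 30)
p-value (upper-tail) = 0.00275
At α=0.1: p < α → reject H₀

reject H₀: yes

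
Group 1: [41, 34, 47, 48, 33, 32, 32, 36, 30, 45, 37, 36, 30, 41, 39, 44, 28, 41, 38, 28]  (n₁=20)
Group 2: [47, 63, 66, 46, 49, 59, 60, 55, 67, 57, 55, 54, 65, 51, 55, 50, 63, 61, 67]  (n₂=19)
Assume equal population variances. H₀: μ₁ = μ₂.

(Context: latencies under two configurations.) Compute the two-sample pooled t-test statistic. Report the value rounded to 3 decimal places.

test statistic = -9.797

x̄₁=37.000, s₁=6.173, n₁=20
x̄₂=57.368, s₂=6.809, n₂=19
s_p² = [19·6.173² + 18·6.809²]/37 = 42.1195
SE = √(s_p²·(1/20+1/19)) = 2.0791
t = (37.000−57.368)/2.0791 = -9.7966
df = 37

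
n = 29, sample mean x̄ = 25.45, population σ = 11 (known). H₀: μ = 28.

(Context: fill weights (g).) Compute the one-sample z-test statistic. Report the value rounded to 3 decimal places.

test statistic = -1.248

SE = σ/√n = 11/√29 = 2.0426
z = (x̄−μ₀)/SE = (25.45−28)/2.0426 = -1.2484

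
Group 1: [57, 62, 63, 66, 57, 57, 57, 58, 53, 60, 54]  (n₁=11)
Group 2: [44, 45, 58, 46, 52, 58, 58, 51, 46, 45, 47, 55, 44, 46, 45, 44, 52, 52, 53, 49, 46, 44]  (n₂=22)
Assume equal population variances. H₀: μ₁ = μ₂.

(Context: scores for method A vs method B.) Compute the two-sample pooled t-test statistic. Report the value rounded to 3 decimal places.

x̄₁=58.545, s₁=3.882, n₁=11
x̄₂=49.091, s₂=4.946, n₂=22
s_p² = [10·3.882² + 21·4.946²]/31 = 21.4370
SE = √(s_p²·(1/11+1/22)) = 1.7097
t = (58.545−49.091)/1.7097 = 5.5298
df = 31

test statistic = 5.530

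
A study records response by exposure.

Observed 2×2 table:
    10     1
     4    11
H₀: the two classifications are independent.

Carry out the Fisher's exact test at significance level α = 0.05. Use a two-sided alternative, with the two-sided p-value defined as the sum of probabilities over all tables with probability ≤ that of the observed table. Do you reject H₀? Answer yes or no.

Margins: r₁=11, r₂=15, c₁=14, c₂=12, n=26
p_obs = C(11,10)·C(15,4)/C(26,14); sum pmf over tables with pmf ≤ p_obs
p-value (two-sided) = 0.00172
At α=0.05: p < α → reject H₀

reject H₀: yes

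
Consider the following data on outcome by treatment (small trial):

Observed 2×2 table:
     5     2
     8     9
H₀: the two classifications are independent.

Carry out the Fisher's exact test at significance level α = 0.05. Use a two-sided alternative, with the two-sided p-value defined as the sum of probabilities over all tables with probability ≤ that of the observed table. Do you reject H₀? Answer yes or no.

reject H₀: no

Margins: r₁=7, r₂=17, c₁=13, c₂=11, n=24
p_obs = C(7,5)·C(17,8)/C(24,13); sum pmf over tables with pmf ≤ p_obs
p-value (two-sided) = 0.38644
At α=0.05: p ≥ α → fail to reject H₀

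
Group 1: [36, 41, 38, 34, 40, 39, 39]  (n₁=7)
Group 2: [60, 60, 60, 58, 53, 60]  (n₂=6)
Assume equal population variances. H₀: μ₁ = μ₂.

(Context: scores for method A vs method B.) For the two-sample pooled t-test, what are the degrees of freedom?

degrees of freedom = 11

df = n₁ + n₂ − 2 = 7 + 6 − 2 = 11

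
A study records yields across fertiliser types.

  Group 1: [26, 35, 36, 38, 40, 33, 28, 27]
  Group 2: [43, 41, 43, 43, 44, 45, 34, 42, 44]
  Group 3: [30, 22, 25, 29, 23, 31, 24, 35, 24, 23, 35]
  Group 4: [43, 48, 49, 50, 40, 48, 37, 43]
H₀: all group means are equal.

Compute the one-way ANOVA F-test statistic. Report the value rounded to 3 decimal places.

test statistic = 29.318

Group means [32.88, 42.11, 27.36, 44.75], grand mean 36.139
SSB = Σnᵢ(x̄ᵢ−x̄)² = 1846.496; SSW = ΣΣ(x−x̄ᵢ)² = 671.809
MSB = 1846.496/3 = 615.4987; MSW = 671.809/32 = 20.9940
F = MSB/MSW = 29.3178
df = (3, 32)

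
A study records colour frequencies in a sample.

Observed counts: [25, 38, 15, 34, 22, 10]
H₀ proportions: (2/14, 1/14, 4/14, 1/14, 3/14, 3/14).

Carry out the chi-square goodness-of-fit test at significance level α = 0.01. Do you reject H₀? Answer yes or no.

n = 144; E_i = n·p_i = [20.57, 10.29, 41.14, 10.29, 30.86, 30.86]
χ² = (25−20.57)²/20.57 + (38−10.29)²/10.29 + (15−41.14)²/41.14 + (34−10.29)²/10.29 + (22−30.86)²/30.86 + (10−30.86)²/30.86 = 163.5544
df = 5
p-value (upper-tail) = 0.00000
At α=0.01: p < α → reject H₀

reject H₀: yes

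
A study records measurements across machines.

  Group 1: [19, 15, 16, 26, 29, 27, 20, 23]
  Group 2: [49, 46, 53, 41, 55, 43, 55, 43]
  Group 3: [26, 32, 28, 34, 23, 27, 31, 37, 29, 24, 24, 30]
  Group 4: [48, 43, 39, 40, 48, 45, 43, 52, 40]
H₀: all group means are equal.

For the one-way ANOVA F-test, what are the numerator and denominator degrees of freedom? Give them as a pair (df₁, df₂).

degrees of freedom = [3, 33]

k = 4 groups, N = 37 total
df = (k−1, N−k) = (4−1, 37−4) = (3, 33)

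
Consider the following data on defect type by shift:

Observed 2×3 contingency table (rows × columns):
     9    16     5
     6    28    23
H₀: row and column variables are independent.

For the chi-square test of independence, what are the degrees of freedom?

degrees of freedom = 2

df = (r−1)(c−1) = (2−1)·(3−1) = 2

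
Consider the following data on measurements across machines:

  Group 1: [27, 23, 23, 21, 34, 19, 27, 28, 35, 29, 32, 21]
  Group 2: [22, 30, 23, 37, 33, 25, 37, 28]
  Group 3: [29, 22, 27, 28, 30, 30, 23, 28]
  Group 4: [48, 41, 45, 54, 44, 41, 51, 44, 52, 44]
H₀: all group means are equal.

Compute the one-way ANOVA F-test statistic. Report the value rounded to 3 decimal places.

Group means [26.58, 29.38, 27.12, 46.40], grand mean 32.500
SSB = Σnᵢ(x̄ᵢ−x̄)² = 2661.433; SSW = ΣΣ(x−x̄ᵢ)² = 810.067
MSB = 2661.433/3 = 887.1444; MSW = 810.067/34 = 23.8255
F = MSB/MSW = 37.2351
df = (3, 34)

test statistic = 37.235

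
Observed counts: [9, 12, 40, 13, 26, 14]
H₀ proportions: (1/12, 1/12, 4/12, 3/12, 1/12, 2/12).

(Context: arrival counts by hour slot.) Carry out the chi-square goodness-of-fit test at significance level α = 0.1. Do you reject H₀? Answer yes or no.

reject H₀: yes

n = 114; E_i = n·p_i = [9.50, 9.50, 38.00, 28.50, 9.50, 19.00]
χ² = (9−9.50)²/9.50 + (12−9.50)²/9.50 + (40−38.00)²/38.00 + (13−28.50)²/28.50 + (26−9.50)²/9.50 + (14−19.00)²/19.00 = 39.1930
df = 5
p-value (upper-tail) = 0.00000
At α=0.1: p < α → reject H₀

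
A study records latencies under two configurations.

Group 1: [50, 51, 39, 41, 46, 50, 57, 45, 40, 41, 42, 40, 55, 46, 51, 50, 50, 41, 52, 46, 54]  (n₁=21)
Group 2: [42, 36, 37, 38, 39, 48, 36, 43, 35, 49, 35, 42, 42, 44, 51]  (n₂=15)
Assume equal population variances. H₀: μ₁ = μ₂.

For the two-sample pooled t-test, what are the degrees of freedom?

degrees of freedom = 34

df = n₁ + n₂ − 2 = 21 + 15 − 2 = 34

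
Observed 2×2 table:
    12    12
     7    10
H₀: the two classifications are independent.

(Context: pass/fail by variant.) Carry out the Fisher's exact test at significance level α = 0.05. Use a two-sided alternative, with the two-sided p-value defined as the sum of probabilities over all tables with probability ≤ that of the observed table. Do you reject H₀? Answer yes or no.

reject H₀: no

Margins: r₁=24, r₂=17, c₁=19, c₂=22, n=41
p_obs = C(24,12)·C(17,7)/C(41,19); sum pmf over tables with pmf ≤ p_obs
p-value (two-sided) = 0.75198
At α=0.05: p ≥ α → fail to reject H₀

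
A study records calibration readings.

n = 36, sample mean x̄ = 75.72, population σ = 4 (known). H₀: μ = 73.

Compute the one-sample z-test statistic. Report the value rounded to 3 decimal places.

SE = σ/√n = 4/√36 = 0.6667
z = (x̄−μ₀)/SE = (75.72−73)/0.6667 = 4.0800

test statistic = 4.080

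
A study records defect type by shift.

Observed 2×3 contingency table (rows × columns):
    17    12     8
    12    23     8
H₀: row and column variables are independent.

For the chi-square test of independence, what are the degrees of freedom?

df = (r−1)(c−1) = (2−1)·(3−1) = 2

degrees of freedom = 2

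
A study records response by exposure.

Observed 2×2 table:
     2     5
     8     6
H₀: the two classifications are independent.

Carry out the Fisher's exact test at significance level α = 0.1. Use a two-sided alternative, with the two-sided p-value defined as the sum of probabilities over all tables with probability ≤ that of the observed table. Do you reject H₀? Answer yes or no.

reject H₀: no

Margins: r₁=7, r₂=14, c₁=10, c₂=11, n=21
p_obs = C(7,2)·C(14,8)/C(21,10); sum pmf over tables with pmf ≤ p_obs
p-value (two-sided) = 0.36146
At α=0.1: p ≥ α → fail to reject H₀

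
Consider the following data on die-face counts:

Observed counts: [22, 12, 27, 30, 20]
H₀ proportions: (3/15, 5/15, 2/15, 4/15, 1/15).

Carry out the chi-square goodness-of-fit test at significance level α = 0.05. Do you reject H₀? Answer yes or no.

n = 111; E_i = n·p_i = [22.20, 37.00, 14.80, 29.60, 7.40]
χ² = (22−22.20)²/22.20 + (12−37.00)²/37.00 + (27−14.80)²/14.80 + (30−29.60)²/29.60 + (20−7.40)²/7.40 = 48.4099
df = 4
p-value (upper-tail) = 0.00000
At α=0.05: p < α → reject H₀

reject H₀: yes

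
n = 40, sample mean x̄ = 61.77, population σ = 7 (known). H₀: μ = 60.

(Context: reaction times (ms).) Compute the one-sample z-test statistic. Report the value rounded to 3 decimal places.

test statistic = 1.599

SE = σ/√n = 7/√40 = 1.1068
z = (x̄−μ₀)/SE = (61.77−60)/1.1068 = 1.5992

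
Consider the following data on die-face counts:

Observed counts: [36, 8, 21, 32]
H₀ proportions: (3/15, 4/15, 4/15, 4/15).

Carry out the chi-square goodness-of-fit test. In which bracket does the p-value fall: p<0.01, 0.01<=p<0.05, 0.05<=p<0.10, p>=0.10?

n = 97; E_i = n·p_i = [19.40, 25.87, 25.87, 25.87]
χ² = (36−19.40)²/19.40 + (8−25.87)²/25.87 + (21−25.87)²/25.87 + (32−25.87)²/25.87 = 28.9149
df = 3
p-value (upper-tail) = 0.00000
→ bracket: p<0.01

p-value bracket: p<0.01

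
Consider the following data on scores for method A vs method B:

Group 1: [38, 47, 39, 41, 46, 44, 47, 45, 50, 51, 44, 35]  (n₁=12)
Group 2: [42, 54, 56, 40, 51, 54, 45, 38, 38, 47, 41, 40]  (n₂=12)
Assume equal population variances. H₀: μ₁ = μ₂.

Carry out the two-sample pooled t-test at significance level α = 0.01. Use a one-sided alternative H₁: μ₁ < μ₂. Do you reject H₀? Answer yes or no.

x̄₁=43.917, s₁=4.852, n₁=12
x̄₂=45.500, s₂=6.695, n₂=12
s_p² = [11·4.852² + 11·6.695²]/22 = 34.1780
SE = √(s_p²·(1/12+1/12)) = 2.3867
t = (43.917−45.500)/2.3867 = -0.6634
df = 22
p-value (one-sided, H₁ less) = 0.25698
At α=0.01: p ≥ α → fail to reject H₀

reject H₀: no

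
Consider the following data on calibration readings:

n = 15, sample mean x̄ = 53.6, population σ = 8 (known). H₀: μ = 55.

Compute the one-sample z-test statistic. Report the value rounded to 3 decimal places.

test statistic = -0.678

SE = σ/√n = 8/√15 = 2.0656
z = (x̄−μ₀)/SE = (53.6−55)/2.0656 = -0.6778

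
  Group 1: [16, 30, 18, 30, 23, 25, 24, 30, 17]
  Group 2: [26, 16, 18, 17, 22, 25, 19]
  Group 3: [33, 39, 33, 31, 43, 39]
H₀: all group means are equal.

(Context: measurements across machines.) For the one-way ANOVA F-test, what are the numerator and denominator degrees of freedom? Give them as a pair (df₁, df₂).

degrees of freedom = [2, 19]

k = 3 groups, N = 22 total
df = (k−1, N−k) = (3−1, 22−3) = (2, 19)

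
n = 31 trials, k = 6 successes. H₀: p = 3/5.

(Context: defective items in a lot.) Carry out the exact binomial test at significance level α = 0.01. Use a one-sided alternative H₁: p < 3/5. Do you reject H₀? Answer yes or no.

reject H₀: yes

Exact binomial: n=31, k=6, p₀=3/5=0.6000
P(X≤6) from Σ C(n,i)·p₀^i·(1−p₀)^(n−i)
p-value (one-sided, H₁ less) = 0.00000
At α=0.01: p < α → reject H₀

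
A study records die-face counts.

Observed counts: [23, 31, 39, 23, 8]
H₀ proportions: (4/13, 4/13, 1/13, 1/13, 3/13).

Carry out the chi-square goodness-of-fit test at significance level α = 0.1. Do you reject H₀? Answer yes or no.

reject H₀: yes

n = 124; E_i = n·p_i = [38.15, 38.15, 9.54, 9.54, 28.62]
χ² = (23−38.15)²/38.15 + (31−38.15)²/38.15 + (39−9.54)²/9.54 + (23−9.54)²/9.54 + (8−28.62)²/28.62 = 132.2083
df = 4
p-value (upper-tail) = 0.00000
At α=0.1: p < α → reject H₀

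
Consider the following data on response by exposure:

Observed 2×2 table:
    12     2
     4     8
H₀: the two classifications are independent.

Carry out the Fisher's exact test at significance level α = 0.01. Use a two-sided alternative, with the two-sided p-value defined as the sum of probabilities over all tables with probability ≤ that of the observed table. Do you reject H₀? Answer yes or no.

Margins: r₁=14, r₂=12, c₁=16, c₂=10, n=26
p_obs = C(14,12)·C(12,4)/C(26,16); sum pmf over tables with pmf ≤ p_obs
p-value (two-sided) = 0.01378
At α=0.01: p ≥ α → fail to reject H₀

reject H₀: no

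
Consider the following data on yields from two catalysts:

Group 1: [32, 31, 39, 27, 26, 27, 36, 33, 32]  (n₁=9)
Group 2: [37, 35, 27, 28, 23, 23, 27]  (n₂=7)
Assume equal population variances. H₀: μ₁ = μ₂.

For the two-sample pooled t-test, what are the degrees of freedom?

degrees of freedom = 14

df = n₁ + n₂ − 2 = 9 + 7 − 2 = 14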